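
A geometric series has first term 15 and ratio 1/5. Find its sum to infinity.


S∞ = a₁/(1-r) = 15/(1 - 1/5)
= 15/(4/5)
= 75/4

S∞ = 75/4


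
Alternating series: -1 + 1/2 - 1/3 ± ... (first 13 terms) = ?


S = -1 + 1/2 - 1/3 + 1/4 - 1/5 + 1/6 - 1/7 + 1/8 ± ...
= -0.7301
(Full series converges to -ln(2) ≈ -0.6931)

S_13 = -0.7301


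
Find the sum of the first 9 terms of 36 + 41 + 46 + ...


aₙ = 36 + (9-1)×5 = 76
Sₙ = n(a₁+aₙ)/2 = 9×(36+76)/2
= 9×112/2 = 504

S_9 = 504


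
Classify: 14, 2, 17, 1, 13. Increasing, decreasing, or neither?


Differences: -12, 15, -16, 12
Difference at position 2 is +15 (> 0) but position 1 is -12 (< 0) — sequence both rises and falls
→ NOT monotonic

Not monotonic


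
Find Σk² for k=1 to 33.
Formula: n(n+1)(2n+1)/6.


n = 33
n(n+1)(2n+1)/6 = 33×34×67/6
= 75174/6 = 12529

Σk² = 12529


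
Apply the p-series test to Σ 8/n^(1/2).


p-series test: Σ c/n^p converges if p > 1, diverges if p ≤ 1 (constant c > 0 doesn't affect convergence).
p = 1/2
1/2 ≤ 1 → DIVERGES

Diverges (p = 1/2 ≤ 1)


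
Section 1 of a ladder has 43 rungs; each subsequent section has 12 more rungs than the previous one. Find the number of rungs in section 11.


aₙ = a₁ + (n-1)d
= 43 + (11-1)×12
= 43 + 120
= 163

a_11 = 163


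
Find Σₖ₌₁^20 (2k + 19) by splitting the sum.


Σ(2k+19) = 2·Σk + 19·n
= 2·210 + 19·20
= 420 + 380 = 800

Σ = 800


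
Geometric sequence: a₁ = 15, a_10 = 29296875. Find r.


r^(n-1) = aₙ/a₁
r^9 = 29296875/15 = 1953125
r = 1953125^(1/9)
= 5

r = 5


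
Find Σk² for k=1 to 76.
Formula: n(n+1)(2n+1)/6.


n = 76
n(n+1)(2n+1)/6 = 76×77×153/6
= 895356/6 = 149226

Σk² = 149226


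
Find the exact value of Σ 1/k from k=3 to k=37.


Σₖ₌3^37 1/k = 1/3 + 1/4 + 1/5 + ... + 1/37
= 1312217274475033/485721041551200
≈ 2.7016

Sum = 1312217274475033/485721041551200 ≈ 2.7016


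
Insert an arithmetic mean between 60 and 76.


AM = (60 + 76)/2 = 136/2 = 68

AM = 68


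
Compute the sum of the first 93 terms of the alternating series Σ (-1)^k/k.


S = -1 + 1/2 - 1/3 + 1/4 - 1/5 + 1/6 - 1/7 + 1/8 ± ...
= -0.6985
(Full series converges to -ln(2) ≈ -0.6931)

S_93 = -0.6985


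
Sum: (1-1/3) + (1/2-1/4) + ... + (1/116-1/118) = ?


Telescoping with gap 2: two head and two tail terms survive.
= (1 + 1/2) - (1/117 + 1/118)
= 3/2 - 1/117 - 1/118 = 10237/6903

Sum = 10237/6903


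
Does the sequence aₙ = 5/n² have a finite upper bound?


a₁ = 5, a₂ = 5/4, a₃ = 5/9, ...
0 < aₙ ≤ 5 for all n ≥ 1
The sequence IS bounded

Bounded (0 < aₙ ≤ 5)


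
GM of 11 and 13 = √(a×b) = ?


GM = √(11×13) = √143 = 11.9583

GM = 11.9583


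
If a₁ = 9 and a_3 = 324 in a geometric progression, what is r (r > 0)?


r^(n-1) = aₙ/a₁
r^2 = 324/9 = 36
r = 36^(1/2)
= ±6; taking r > 0 gives r = 6

r = 6


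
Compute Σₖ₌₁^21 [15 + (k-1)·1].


aₙ = 15 + (21-1)×1 = 35
Sₙ = n(a₁+aₙ)/2 = 21×(15+35)/2
= 21×50/2 = 525

S_21 = 525


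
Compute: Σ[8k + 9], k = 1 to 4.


Σ(8k+9) = 8·Σk + 9·n
= 8·10 + 9·4
= 80 + 36 = 116

Σ = 116


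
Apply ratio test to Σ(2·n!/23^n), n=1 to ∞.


aₙ = 2·n!/23^n
a_{n+1}/aₙ = (n+1)!/23^(n+1) × 23^n/n!  (constant 2 cancels)
= (n+1)/23
L = lim(n→∞) (n+1)/23 = ∞
L > 1 → series DIVERGES

Diverges (ratio test: L = ∞ > 1)


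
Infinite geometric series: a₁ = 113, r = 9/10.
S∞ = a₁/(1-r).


S∞ = a₁/(1-r) = 113/(1 - 9/10)
= 113/(1/10)
= 1130

S∞ = 1130


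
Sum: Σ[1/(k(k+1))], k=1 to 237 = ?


1/(k(k+1)) = 1/k - 1/(k+1) (partial fractions)
Telescoping: Σ = 1 - 1/238 = 237/238

Sum = 237/238


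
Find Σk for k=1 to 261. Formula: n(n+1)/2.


n(n+1)/2 = 261×262/2 = 68382/2 = 34191

Σk = 34191


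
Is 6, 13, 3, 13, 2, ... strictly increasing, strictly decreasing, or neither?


Differences: 7, -10, 10, -11
Difference at position 1 is +7 (> 0) but position 2 is -10 (< 0) — sequence both rises and falls
→ NOT monotonic

Not monotonic


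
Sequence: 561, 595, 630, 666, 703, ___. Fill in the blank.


Pattern: triangular numbers: n(n+1)/2
Terms: 561, 595, 630, 666, 703
Next term = 741

Next term = 741


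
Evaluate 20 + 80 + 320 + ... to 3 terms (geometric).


Sₙ = 20×(4^3 - 1)/(4 - 1)
= 20×(64 - 1)/3
= 20×63/3
= 420

S_3 = 420


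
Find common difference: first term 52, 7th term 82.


d = (aₙ - a₁)/(n-1)
= (82 - 52)/(7-1)
= 30/6 = 5

d = 5


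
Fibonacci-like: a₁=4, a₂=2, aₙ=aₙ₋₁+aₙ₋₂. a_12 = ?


Computing iteratively: 4, 2, 6, 8, 14, 22, 36, 58, 94, 152, 246, 398
a_12 = 398

a_12 = 398


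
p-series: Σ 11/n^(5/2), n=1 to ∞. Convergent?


p-series test: Σ c/n^p converges if p > 1, diverges if p ≤ 1 (constant c > 0 doesn't affect convergence).
p = 5/2
5/2 > 1 → CONVERGES

Converges (p = 5/2 > 1)


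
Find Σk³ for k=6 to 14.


Σₖ₌6^14 k³ = [14·15/2]² − [5·6/2]²
= 11025 − 225 = 10800

Σk³ = 10800


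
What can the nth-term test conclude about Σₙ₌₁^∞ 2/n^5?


lim(n→∞) 2/n^5 = 0
lim aₙ = 0 → nth-term test is INCONCLUSIVE
(Need other tests; this is actually a convergent p-series with p=5 > 1)

Inconclusive (lim aₙ = 0; need another test)


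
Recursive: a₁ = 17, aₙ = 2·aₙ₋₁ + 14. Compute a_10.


Computing step by step:
a_1 = 17
a_2 = 48
a_3 = 110
a_4 = 234
a_5 = 482
a_6 = 978
a_7 = 1970
a_8 = 3954
a_9 = 7922
a_10 = 15858


a_10 = 15858


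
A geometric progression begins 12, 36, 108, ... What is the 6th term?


aₙ = a₁·r^(n-1)
= 12×3^5
= 12×243
= 2916

a_6 = 2916


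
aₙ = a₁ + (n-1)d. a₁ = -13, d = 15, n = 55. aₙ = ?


aₙ = a₁ + (n-1)d
= -13 + (55-1)×15
= -13 + 810
= 797

a_55 = 797


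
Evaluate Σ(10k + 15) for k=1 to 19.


Σ(10k+15) = 10·Σk + 15·n
= 10·190 + 15·19
= 1900 + 285 = 2185

Σ = 2185


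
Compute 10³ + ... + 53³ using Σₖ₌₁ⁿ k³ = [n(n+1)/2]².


Σₖ₌10^53 k³ = [53·54/2]² − [9·10/2]²
= 2047761 − 2025 = 2045736

Σk³ = 2045736


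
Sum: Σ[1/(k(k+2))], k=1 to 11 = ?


1/(k(k+2)) = (1/2)·(1/k - 1/(k+2)) (partial fractions)
Telescoping: Σ = (1/2)·(1 + 1/2 - 1/12 - 1/13) = 209/312

Sum = 209/312


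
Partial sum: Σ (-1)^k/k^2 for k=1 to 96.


S = -1 + 1/4 - 1/9 + 1/16 - 1/25 + 1/36 - 1/49 + 1/64 ± ...
= -0.8224
(Full series converges to -π²/12 ≈ -0.8225)

S_96 = -0.8224


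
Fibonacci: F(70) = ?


Fibonacci sequence: 1, 1, 2, 3, 5, 8, 13, 21, 34, 55, 89, ...
F(70) = 190392490709135

F(70) = 190392490709135


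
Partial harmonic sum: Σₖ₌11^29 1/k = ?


Σₖ₌11^29 1/k = 1/11 + 1/12 + 1/13 + ... + 1/29
= 2405217121297/2329089562800
≈ 1.0327

Sum = 2405217121297/2329089562800 ≈ 1.0327


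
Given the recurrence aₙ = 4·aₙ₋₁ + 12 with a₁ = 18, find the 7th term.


Computing step by step:
a_1 = 18
a_2 = 84
a_3 = 348
a_4 = 1404
a_5 = 5628
a_6 = 22524
a_7 = 90108


a_7 = 90108


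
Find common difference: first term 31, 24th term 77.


d = (aₙ - a₁)/(n-1)
= (77 - 31)/(24-1)
= 46/23 = 2

d = 2


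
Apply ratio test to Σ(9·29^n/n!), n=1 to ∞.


aₙ = 9·29^n/n!
a_{n+1}/aₙ = 29^(n+1)/(n+1)! × n!/29^n  (constant 9 cancels)
= 29/(n+1)
L = lim(n→∞) 29/(n+1) = 0
L < 1 → series CONVERGES

Converges (ratio test: L = 0 < 1)


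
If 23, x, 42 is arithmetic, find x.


AM = (23 + 42)/2 = 65/2 = 32.5

AM = 32.5


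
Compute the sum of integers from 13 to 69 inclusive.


Σₖ₌13^69 k = Σₖ₌₁^69 k − Σₖ₌₁^12 k
= 69·70/2 − 12·13/2
= 2415 − 78 = 2337

Σk = 2337


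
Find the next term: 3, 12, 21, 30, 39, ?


Pattern: arithmetic (d=9)
Terms: 3, 12, 21, 30, 39
Next term = 48

Next term = 48


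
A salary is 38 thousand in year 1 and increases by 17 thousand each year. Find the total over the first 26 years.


aₙ = 38 + (26-1)×17 = 463
Sₙ = n(a₁+aₙ)/2 = 26×(38+463)/2
= 26×501/2 = 6513

S_26 = 6513


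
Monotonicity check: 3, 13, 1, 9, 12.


Differences: 10, -12, 8, 3
Difference at position 1 is +10 (> 0) but position 2 is -12 (< 0) — sequence both rises and falls
→ NOT monotonic

Not monotonic


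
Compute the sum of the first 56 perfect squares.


n = 56
n(n+1)(2n+1)/6 = 56×57×113/6
= 360696/6 = 60116

Σk² = 60116


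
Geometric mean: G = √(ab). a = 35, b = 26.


GM = √(35×26) = √910 = 30.1662

GM = 30.1662


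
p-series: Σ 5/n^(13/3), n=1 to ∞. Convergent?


p-series test: Σ c/n^p converges if p > 1, diverges if p ≤ 1 (constant c > 0 doesn't affect convergence).
p = 13/3
13/3 > 1 → CONVERGES

Converges (p = 13/3 > 1)


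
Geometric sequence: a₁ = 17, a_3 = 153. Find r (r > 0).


r^(n-1) = aₙ/a₁
r^2 = 153/17 = 9
r = 9^(1/2)
= ±3; taking r > 0 gives r = 3

r = 3


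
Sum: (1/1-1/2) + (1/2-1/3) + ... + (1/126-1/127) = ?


Telescoping: adjacent terms cancel.
= 1/1 - 1/127
= 1 - 1/127 = 126/127

Sum = 126/127


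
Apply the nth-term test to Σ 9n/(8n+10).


lim(n→∞) 9n/(8n+10) = 9/8 = 9/8  (divide numerator and denominator by n)
lim aₙ = 9/8 ≠ 0 → series DIVERGES

Diverges (lim aₙ = 9/8 ≠ 0)


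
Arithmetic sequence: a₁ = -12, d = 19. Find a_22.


aₙ = a₁ + (n-1)d
= -12 + (22-1)×19
= -12 + 399
= 387

a_22 = 387


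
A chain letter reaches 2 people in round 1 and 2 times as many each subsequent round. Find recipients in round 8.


aₙ = a₁·r^(n-1)
= 2×2^7
= 2×128
= 256

a_8 = 256


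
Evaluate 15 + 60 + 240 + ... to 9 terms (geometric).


Sₙ = 15×(4^9 - 1)/(4 - 1)
= 15×(262144 - 1)/3
= 15×262143/3
= 1310715

S_9 = 1310715


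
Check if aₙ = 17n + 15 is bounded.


aₙ = 17n + 15 → as n→∞, aₙ→∞
No finite upper bound exists
The sequence is UNBOUNDED

Unbounded (aₙ → ∞ as n → ∞)


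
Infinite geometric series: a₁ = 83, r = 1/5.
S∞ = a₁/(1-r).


S∞ = a₁/(1-r) = 83/(1 - 1/5)
= 83/(4/5)
= 415/4

S∞ = 415/4


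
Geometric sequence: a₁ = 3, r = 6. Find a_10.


aₙ = a₁·r^(n-1)
= 3×6^9
= 3×10077696
= 30233088

a_10 = 30233088


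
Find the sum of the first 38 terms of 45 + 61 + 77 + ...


aₙ = 45 + (38-1)×16 = 637
Sₙ = n(a₁+aₙ)/2 = 38×(45+637)/2
= 38×682/2 = 12958

S_38 = 12958


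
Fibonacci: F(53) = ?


Fibonacci sequence: 1, 1, 2, 3, 5, 8, 13, 21, 34, 55, 89, ...
F(53) = 53316291173

F(53) = 53316291173


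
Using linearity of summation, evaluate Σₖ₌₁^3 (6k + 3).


Σ(6k+3) = 6·Σk + 3·n
= 6·6 + 3·3
= 36 + 9 = 45

Σ = 45


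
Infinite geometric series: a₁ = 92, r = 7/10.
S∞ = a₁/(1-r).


S∞ = a₁/(1-r) = 92/(1 - 7/10)
= 92/(3/10)
= 920/3

S∞ = 920/3


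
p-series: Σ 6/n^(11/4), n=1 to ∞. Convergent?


p-series test: Σ c/n^p converges if p > 1, diverges if p ≤ 1 (constant c > 0 doesn't affect convergence).
p = 11/4
11/4 > 1 → CONVERGES

Converges (p = 11/4 > 1)


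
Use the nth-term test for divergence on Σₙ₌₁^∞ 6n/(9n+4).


lim(n→∞) 6n/(9n+4) = 6/9 = 2/3  (divide numerator and denominator by n)
lim aₙ = 2/3 ≠ 0 → series DIVERGES

Diverges (lim aₙ = 2/3 ≠ 0)


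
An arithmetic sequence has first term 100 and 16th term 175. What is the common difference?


d = (aₙ - a₁)/(n-1)
= (175 - 100)/(16-1)
= 75/15 = 5

d = 5


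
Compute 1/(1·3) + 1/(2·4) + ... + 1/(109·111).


1/(k(k+2)) = (1/2)·(1/k - 1/(k+2)) (partial fractions)
Telescoping: Σ = (1/2)·(1 + 1/2 - 1/110 - 1/111) = 9047/12210

Sum = 9047/12210


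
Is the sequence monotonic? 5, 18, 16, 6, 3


Differences: 13, -2, -10, -3
Difference at position 1 is +13 (> 0) but position 2 is -2 (< 0) — sequence both rises and falls
→ NOT monotonic

Not monotonic


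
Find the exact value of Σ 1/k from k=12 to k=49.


Σₖ₌12^49 1/k = 1/12 + 1/13 + 1/14 + ... + 1/49
= 4522522398000006949811/3099044504245996706400
≈ 1.4593

Sum = 4522522398000006949811/3099044504245996706400 ≈ 1.4593


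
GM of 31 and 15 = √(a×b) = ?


GM = √(31×15) = √465 = 21.5639

GM = 21.5639


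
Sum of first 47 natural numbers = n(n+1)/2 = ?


n(n+1)/2 = 47×48/2 = 2256/2 = 1128

Σk = 1128


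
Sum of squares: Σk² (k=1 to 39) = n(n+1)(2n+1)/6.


n = 39
n(n+1)(2n+1)/6 = 39×40×79/6
= 123240/6 = 20540

Σk² = 20540


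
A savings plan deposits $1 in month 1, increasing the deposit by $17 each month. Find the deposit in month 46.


aₙ = a₁ + (n-1)d
= 1 + (46-1)×17
= 1 + 765
= 766

a_46 = 766


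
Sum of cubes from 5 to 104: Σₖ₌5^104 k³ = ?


Σₖ₌5^104 k³ = [104·105/2]² − [4·5/2]²
= 29811600 − 100 = 29811500

Σk³ = 29811500


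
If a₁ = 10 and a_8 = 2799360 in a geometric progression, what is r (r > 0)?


r^(n-1) = aₙ/a₁
r^7 = 2799360/10 = 279936
r = 279936^(1/7)
= 6

r = 6


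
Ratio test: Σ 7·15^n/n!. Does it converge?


aₙ = 7·15^n/n!
a_{n+1}/aₙ = 15^(n+1)/(n+1)! × n!/15^n  (constant 7 cancels)
= 15/(n+1)
L = lim(n→∞) 15/(n+1) = 0
L < 1 → series CONVERGES

Converges (ratio test: L = 0 < 1)


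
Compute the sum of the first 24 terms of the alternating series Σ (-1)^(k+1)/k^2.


S = 1 - 1/4 + 1/9 - 1/16 + 1/25 - 1/36 + 1/49 - 1/64 ± ...
= 0.8216
(Full series converges to +π²/12 ≈ +0.8225)

S_24 = 0.8216


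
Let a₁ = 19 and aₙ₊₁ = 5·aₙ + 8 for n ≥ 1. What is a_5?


Computing step by step:
a_1 = 19
a_2 = 103
a_3 = 523
a_4 = 2623
a_5 = 13123


a_5 = 13123


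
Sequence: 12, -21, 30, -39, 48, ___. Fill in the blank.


Pattern: alternating sign, magnitude arithmetic (d=9)
Terms: 12, -21, 30, -39, 48
Next term = -57

Next term = -57


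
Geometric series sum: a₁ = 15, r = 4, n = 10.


Sₙ = 15×(4^10 - 1)/(4 - 1)
= 15×(1048576 - 1)/3
= 15×1048575/3
= 5242875

S_10 = 5242875


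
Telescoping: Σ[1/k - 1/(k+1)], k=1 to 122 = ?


Telescoping: adjacent terms cancel.
= 1/1 - 1/123
= 1 - 1/123 = 122/123

Sum = 122/123


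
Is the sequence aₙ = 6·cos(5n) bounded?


For all n, -1 ≤ cos(5n) ≤ 1, so -6 ≤ 6·cos(5n) ≤ 6
Lower bound: -6, Upper bound: 6
The sequence IS bounded

Bounded (-6 ≤ aₙ ≤ 6)


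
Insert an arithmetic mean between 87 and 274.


AM = (87 + 274)/2 = 361/2 = 180.5

AM = 180.5


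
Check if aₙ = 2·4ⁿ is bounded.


aₙ = 2·4ⁿ → as n→∞, aₙ→∞ (since base 4 > 1)
No finite upper bound exists
The sequence is UNBOUNDED

Unbounded (aₙ → ∞ as n → ∞)


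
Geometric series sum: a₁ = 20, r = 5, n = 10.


Sₙ = 20×(5^10 - 1)/(5 - 1)
= 20×(9765625 - 1)/4
= 20×9765624/4
= 48828120

S_10 = 48828120


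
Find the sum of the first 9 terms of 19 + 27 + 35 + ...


aₙ = 19 + (9-1)×8 = 83
Sₙ = n(a₁+aₙ)/2 = 9×(19+83)/2
= 9×102/2 = 459

S_9 = 459


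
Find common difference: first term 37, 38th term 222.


d = (aₙ - a₁)/(n-1)
= (222 - 37)/(38-1)
= 185/37 = 5

d = 5


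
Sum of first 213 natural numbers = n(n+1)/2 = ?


n(n+1)/2 = 213×214/2 = 45582/2 = 22791

Σk = 22791


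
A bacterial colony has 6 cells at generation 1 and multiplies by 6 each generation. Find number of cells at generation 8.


aₙ = a₁·r^(n-1)
= 6×6^7
= 6×279936
= 1679616

a_8 = 1679616


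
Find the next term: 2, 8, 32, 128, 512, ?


Pattern: geometric (r=4)
Terms: 2, 8, 32, 128, 512
Next term = 2048

Next term = 2048


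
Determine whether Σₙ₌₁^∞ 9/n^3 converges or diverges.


p-series test: Σ c/n^p converges if p > 1, diverges if p ≤ 1 (constant c > 0 doesn't affect convergence).
p = 3
3 > 1 → CONVERGES

Converges (p = 3 > 1)


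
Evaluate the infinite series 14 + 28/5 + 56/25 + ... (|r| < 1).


S∞ = a₁/(1-r) = 14/(1 - 2/5)
= 14/(3/5)
= 70/3

S∞ = 70/3


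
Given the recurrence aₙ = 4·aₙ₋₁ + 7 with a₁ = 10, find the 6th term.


Computing step by step:
a_1 = 10
a_2 = 47
a_3 = 195
a_4 = 787
a_5 = 3155
a_6 = 12627


a_6 = 12627


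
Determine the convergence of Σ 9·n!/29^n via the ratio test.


aₙ = 9·n!/29^n
a_{n+1}/aₙ = (n+1)!/29^(n+1) × 29^n/n!  (constant 9 cancels)
= (n+1)/29
L = lim(n→∞) (n+1)/29 = ∞
L > 1 → series DIVERGES

Diverges (ratio test: L = ∞ > 1)


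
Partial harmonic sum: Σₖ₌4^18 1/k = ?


Σₖ₌4^18 1/k = 1/4 + 1/5 + 1/6 + ... + 1/18
= 6786821/4084080
≈ 1.6618

Sum = 6786821/4084080 ≈ 1.6618


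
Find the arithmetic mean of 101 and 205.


AM = (101 + 205)/2 = 306/2 = 153

AM = 153


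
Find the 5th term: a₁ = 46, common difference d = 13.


aₙ = a₁ + (n-1)d
= 46 + (5-1)×13
= 46 + 52
= 98

a_5 = 98


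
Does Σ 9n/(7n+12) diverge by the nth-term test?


lim(n→∞) 9n/(7n+12) = 9/7 = 9/7  (divide numerator and denominator by n)
lim aₙ = 9/7 ≠ 0 → series DIVERGES

Diverges (lim aₙ = 9/7 ≠ 0)


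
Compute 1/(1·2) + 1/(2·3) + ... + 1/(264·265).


1/(k(k+1)) = 1/k - 1/(k+1) (partial fractions)
Telescoping: Σ = 1 - 1/265 = 264/265

Sum = 264/265


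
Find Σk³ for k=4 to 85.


Σₖ₌4^85 k³ = [85·86/2]² − [3·4/2]²
= 13359025 − 36 = 13358989

Σk³ = 13358989


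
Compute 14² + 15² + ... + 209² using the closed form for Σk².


Σₖ₌14^209 k² = Σₖ₌₁^209 k² − Σₖ₌₁^13 k²
= 209·210·419/6 − 13·14·27/6
= 3064985 − 819 = 3064166

Σk² = 3064166


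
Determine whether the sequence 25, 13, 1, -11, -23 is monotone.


Differences: -12, -12, -12, -12
All differences < 0 → strictly DECREASING

Monotonically decreasing


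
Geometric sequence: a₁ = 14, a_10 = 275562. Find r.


r^(n-1) = aₙ/a₁
r^9 = 275562/14 = 19683
r = 19683^(1/9)
= 3

r = 3


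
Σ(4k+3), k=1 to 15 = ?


Σ(4k+3) = 4·Σk + 3·n
= 4·120 + 3·15
= 480 + 45 = 525

Σ = 525


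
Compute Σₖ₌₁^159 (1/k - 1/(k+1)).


Telescoping: adjacent terms cancel.
= 1/1 - 1/160
= 1 - 1/160 = 159/160

Sum = 159/160


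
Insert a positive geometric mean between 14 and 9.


GM = √(14×9) = √126 = 11.225

GM = 11.225


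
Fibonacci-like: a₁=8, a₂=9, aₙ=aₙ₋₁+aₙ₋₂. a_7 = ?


Computing iteratively: 8, 9, 17, 26, 43, 69, 112
a_7 = 112

a_7 = 112


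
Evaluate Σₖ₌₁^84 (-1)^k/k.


S = -1 + 1/2 - 1/3 + 1/4 - 1/5 + 1/6 - 1/7 + 1/8 ± ...
= -0.6872
(Full series converges to -ln(2) ≈ -0.6931)

S_84 = -0.6872


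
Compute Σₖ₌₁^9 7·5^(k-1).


Sₙ = 7×(5^9 - 1)/(5 - 1)
= 7×(1953125 - 1)/4
= 7×1953124/4
= 3417967

S_9 = 3417967


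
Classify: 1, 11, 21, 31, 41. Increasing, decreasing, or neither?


Differences: 10, 10, 10, 10
All differences > 0 → strictly INCREASING

Monotonically increasing


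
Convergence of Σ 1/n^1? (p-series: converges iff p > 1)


p-series test: Σ c/n^p converges if p > 1, diverges if p ≤ 1 (constant c > 0 doesn't affect convergence).
p = 1
1 ≤ 1 → DIVERGES

Diverges (p = 1 ≤ 1)


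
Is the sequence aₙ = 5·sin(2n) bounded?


For all n, -1 ≤ sin(2n) ≤ 1, so -5 ≤ 5·sin(2n) ≤ 5
Lower bound: -5, Upper bound: 5
The sequence IS bounded

Bounded (-5 ≤ aₙ ≤ 5)


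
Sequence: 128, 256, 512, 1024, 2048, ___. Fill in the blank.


Pattern: powers of 2: 2ⁿ
Terms: 128, 256, 512, 1024, 2048
Next term = 4096

Next term = 4096


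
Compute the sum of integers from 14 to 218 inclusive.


Σₖ₌14^218 k = Σₖ₌₁^218 k − Σₖ₌₁^13 k
= 218·219/2 − 13·14/2
= 23871 − 91 = 23780

Σk = 23780


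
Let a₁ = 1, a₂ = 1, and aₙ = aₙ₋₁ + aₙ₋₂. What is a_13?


Computing iteratively: 1, 1, 2, 3, 5, 8, 13, 21, 34, 55, 89, 144, ...
a_13 = 233

a_13 = 233


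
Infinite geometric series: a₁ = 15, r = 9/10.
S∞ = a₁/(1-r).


S∞ = a₁/(1-r) = 15/(1 - 9/10)
= 15/(1/10)
= 150

S∞ = 150


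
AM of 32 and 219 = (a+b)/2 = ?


AM = (32 + 219)/2 = 251/2 = 125.5

AM = 125.5


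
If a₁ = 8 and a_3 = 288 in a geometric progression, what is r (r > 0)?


r^(n-1) = aₙ/a₁
r^2 = 288/8 = 36
r = 36^(1/2)
= ±6; taking r > 0 gives r = 6

r = 6


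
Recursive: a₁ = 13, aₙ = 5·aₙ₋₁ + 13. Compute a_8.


Computing step by step:
a_1 = 13
a_2 = 78
a_3 = 403
a_4 = 2028
a_5 = 10153
a_6 = 50778
a_7 = 253903
a_8 = 1269528


a_8 = 1269528


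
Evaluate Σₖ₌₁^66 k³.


n(n+1)/2 = 66×67/2 = 2211
Σk³ = 2211² = 4888521

Σk³ = 4888521


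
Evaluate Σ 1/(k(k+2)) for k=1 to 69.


1/(k(k+2)) = (1/2)·(1/k - 1/(k+2)) (partial fractions)
Telescoping: Σ = (1/2)·(1 + 1/2 - 1/70 - 1/71) = 3657/4970

Sum = 3657/4970


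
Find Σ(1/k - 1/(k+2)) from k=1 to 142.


Telescoping with gap 2: two head and two tail terms survive.
= (1 + 1/2) - (1/143 + 1/144)
= 3/2 - 1/143 - 1/144 = 30601/20592

Sum = 30601/20592


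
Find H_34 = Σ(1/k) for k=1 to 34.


H_34 = 1/1 + 1/2 + 1/3 + ... + 1/34
= 54062195834749/13127595717600
≈ 4.1182

H_34 = 54062195834749/13127595717600 ≈ 4.1182


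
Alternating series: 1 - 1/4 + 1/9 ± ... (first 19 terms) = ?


S = 1 - 1/4 + 1/9 - 1/16 + 1/25 - 1/36 + 1/49 - 1/64 ± ...
= 0.8238
(Full series converges to +π²/12 ≈ +0.8225)

S_19 = 0.8238


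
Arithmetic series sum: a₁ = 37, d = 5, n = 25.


aₙ = 37 + (25-1)×5 = 157
Sₙ = n(a₁+aₙ)/2 = 25×(37+157)/2
= 25×194/2 = 2425

S_25 = 2425


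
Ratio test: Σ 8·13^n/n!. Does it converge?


aₙ = 8·13^n/n!
a_{n+1}/aₙ = 13^(n+1)/(n+1)! × n!/13^n  (constant 8 cancels)
= 13/(n+1)
L = lim(n→∞) 13/(n+1) = 0
L < 1 → series CONVERGES

Converges (ratio test: L = 0 < 1)


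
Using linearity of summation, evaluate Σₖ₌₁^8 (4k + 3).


Σ(4k+3) = 4·Σk + 3·n
= 4·36 + 3·8
= 144 + 24 = 168

Σ = 168


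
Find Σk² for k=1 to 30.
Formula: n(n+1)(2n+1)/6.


n = 30
n(n+1)(2n+1)/6 = 30×31×61/6
= 56730/6 = 9455

Σk² = 9455


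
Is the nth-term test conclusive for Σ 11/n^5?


lim(n→∞) 11/n^5 = 0
lim aₙ = 0 → nth-term test is INCONCLUSIVE
(Need other tests; this is actually a convergent p-series with p=5 > 1)

Inconclusive (lim aₙ = 0; need another test)


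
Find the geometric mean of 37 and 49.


GM = √(37×49) = √1813 = 42.5793

GM = 42.5793


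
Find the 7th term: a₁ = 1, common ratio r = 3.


aₙ = a₁·r^(n-1)
= 1×3^6
= 1×729
= 729

a_7 = 729


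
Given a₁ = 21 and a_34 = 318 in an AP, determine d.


d = (aₙ - a₁)/(n-1)
= (318 - 21)/(34-1)
= 297/33 = 9

d = 9


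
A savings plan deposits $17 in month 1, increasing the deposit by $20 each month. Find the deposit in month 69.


aₙ = a₁ + (n-1)d
= 17 + (69-1)×20
= 17 + 1360
= 1377

a_69 = 1377


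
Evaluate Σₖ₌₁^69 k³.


n(n+1)/2 = 69×70/2 = 2415
Σk³ = 2415² = 5832225

Σk³ = 5832225


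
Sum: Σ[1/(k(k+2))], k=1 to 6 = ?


1/(k(k+2)) = (1/2)·(1/k - 1/(k+2)) (partial fractions)
Telescoping: Σ = (1/2)·(1 + 1/2 - 1/7 - 1/8) = 69/112

Sum = 69/112


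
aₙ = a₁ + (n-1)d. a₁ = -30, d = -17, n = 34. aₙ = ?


aₙ = a₁ + (n-1)d
= -30 + (34-1)×-17
= -30 - 561
= -591

a_34 = -591


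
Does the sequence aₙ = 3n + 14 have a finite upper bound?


aₙ = 3n + 14 → as n→∞, aₙ→∞
No finite upper bound exists
The sequence is UNBOUNDED

Unbounded (aₙ → ∞ as n → ∞)


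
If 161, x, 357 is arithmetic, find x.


AM = (161 + 357)/2 = 518/2 = 259

AM = 259


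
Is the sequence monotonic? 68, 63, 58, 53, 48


Differences: -5, -5, -5, -5
All differences < 0 → strictly DECREASING

Monotonically decreasing


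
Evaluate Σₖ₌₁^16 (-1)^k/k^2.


S = -1 + 1/4 - 1/9 + 1/16 - 1/25 + 1/36 - 1/49 + 1/64 ± ...
= -0.8206
(Full series converges to -π²/12 ≈ -0.8225)

S_16 = -0.8206


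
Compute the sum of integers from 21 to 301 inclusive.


Σₖ₌21^301 k = Σₖ₌₁^301 k − Σₖ₌₁^20 k
= 301·302/2 − 20·21/2
= 45451 − 210 = 45241

Σk = 45241


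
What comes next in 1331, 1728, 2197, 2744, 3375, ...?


Pattern: perfect cubes: n³
Terms: 1331, 1728, 2197, 2744, 3375
Next term = 4096

Next term = 4096


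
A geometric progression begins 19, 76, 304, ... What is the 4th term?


aₙ = a₁·r^(n-1)
= 19×4^3
= 19×64
= 1216

a_4 = 1216


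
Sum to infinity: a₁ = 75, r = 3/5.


S∞ = a₁/(1-r) = 75/(1 - 3/5)
= 75/(2/5)
= 375/2

S∞ = 375/2


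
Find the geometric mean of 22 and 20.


GM = √(22×20) = √440 = 20.9762

GM = 20.9762


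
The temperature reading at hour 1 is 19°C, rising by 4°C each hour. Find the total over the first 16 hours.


aₙ = 19 + (16-1)×4 = 79
Sₙ = n(a₁+aₙ)/2 = 16×(19+79)/2
= 16×98/2 = 784

S_16 = 784


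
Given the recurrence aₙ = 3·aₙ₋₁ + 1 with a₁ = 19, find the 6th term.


Computing step by step:
a_1 = 19
a_2 = 58
a_3 = 175
a_4 = 526
a_5 = 1579
a_6 = 4738


a_6 = 4738


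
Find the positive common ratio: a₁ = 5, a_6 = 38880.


r^(n-1) = aₙ/a₁
r^5 = 38880/5 = 7776
r = 7776^(1/5)
= 6

r = 6


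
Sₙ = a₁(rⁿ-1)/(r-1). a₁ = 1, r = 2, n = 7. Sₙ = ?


Sₙ = 1×(2^7 - 1)/(2 - 1)
= 1×(128 - 1)/1
= 1×127/1
= 127

S_7 = 127


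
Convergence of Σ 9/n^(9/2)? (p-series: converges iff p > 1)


p-series test: Σ c/n^p converges if p > 1, diverges if p ≤ 1 (constant c > 0 doesn't affect convergence).
p = 9/2
9/2 > 1 → CONVERGES

Converges (p = 9/2 > 1)


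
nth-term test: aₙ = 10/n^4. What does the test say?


lim(n→∞) 10/n^4 = 0
lim aₙ = 0 → nth-term test is INCONCLUSIVE
(Need other tests; this is actually a convergent p-series with p=4 > 1)

Inconclusive (lim aₙ = 0; need another test)


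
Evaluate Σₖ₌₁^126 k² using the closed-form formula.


n = 126
n(n+1)(2n+1)/6 = 126×127×253/6
= 4048506/6 = 674751

Σk² = 674751


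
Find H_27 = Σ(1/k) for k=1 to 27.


H_27 = 1/1 + 1/2 + 1/3 + ... + 1/27
= 312536252003/80313433200
≈ 3.8915

H_27 = 312536252003/80313433200 ≈ 3.8915


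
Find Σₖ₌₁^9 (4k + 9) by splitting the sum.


Σ(4k+9) = 4·Σk + 9·n
= 4·45 + 9·9
= 180 + 81 = 261

Σ = 261


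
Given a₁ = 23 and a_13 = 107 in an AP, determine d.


d = (aₙ - a₁)/(n-1)
= (107 - 23)/(13-1)
= 84/12 = 7

d = 7


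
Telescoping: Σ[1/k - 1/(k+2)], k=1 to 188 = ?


Telescoping with gap 2: two head and two tail terms survive.
= (1 + 1/2) - (1/189 + 1/190)
= 3/2 - 1/189 - 1/190 = 26743/17955

Sum = 26743/17955


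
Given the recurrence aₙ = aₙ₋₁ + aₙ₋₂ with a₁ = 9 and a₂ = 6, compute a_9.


Computing iteratively: 9, 6, 15, 21, 36, 57, 93, 150, 243
a_9 = 243

a_9 = 243


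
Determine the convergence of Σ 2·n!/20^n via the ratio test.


aₙ = 2·n!/20^n
a_{n+1}/aₙ = (n+1)!/20^(n+1) × 20^n/n!  (constant 2 cancels)
= (n+1)/20
L = lim(n→∞) (n+1)/20 = ∞
L > 1 → series DIVERGES

Diverges (ratio test: L = ∞ > 1)


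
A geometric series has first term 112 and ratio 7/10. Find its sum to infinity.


S∞ = a₁/(1-r) = 112/(1 - 7/10)
= 112/(3/10)
= 1120/3

S∞ = 1120/3


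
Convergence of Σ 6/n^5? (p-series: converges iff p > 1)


p-series test: Σ c/n^p converges if p > 1, diverges if p ≤ 1 (constant c > 0 doesn't affect convergence).
p = 5
5 > 1 → CONVERGES

Converges (p = 5 > 1)


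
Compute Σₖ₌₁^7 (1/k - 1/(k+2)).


Telescoping with gap 2: two head and two tail terms survive.
= (1 + 1/2) - (1/8 + 1/9)
= 3/2 - 1/8 - 1/9 = 91/72

Sum = 91/72


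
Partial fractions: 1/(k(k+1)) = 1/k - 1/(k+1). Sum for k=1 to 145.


1/(k(k+1)) = 1/k - 1/(k+1) (partial fractions)
Telescoping: Σ = 1 - 1/146 = 145/146

Sum = 145/146


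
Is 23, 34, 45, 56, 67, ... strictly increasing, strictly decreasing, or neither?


Differences: 11, 11, 11, 11
All differences > 0 → strictly INCREASING

Monotonically increasing


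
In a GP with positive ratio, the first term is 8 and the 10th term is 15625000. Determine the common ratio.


r^(n-1) = aₙ/a₁
r^9 = 15625000/8 = 1953125
r = 1953125^(1/9)
= 5

r = 5


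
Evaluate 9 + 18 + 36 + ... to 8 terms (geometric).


Sₙ = 9×(2^8 - 1)/(2 - 1)
= 9×(256 - 1)/1
= 9×255/1
= 2295

S_8 = 2295


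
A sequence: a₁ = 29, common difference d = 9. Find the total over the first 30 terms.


aₙ = 29 + (30-1)×9 = 290
Sₙ = n(a₁+aₙ)/2 = 30×(29+290)/2
= 30×319/2 = 4785

S_30 = 4785


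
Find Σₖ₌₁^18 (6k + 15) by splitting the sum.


Σ(6k+15) = 6·Σk + 15·n
= 6·171 + 15·18
= 1026 + 270 = 1296

Σ = 1296


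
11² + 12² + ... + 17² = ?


Σₖ₌11^17 k² = Σₖ₌₁^17 k² − Σₖ₌₁^10 k²
= 17·18·35/6 − 10·11·21/6
= 1785 − 385 = 1400

Σk² = 1400


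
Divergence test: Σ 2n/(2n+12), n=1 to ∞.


lim(n→∞) 2n/(2n+12) = 2/2 = 1  (divide numerator and denominator by n)
lim aₙ = 1 ≠ 0 → series DIVERGES

Diverges (lim aₙ = 1 ≠ 0)


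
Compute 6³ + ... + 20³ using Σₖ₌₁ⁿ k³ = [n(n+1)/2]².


Σₖ₌6^20 k³ = [20·21/2]² − [5·6/2]²
= 44100 − 225 = 43875

Σk³ = 43875


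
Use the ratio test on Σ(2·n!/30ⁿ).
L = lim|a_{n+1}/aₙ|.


aₙ = 2·n!/30^n
a_{n+1}/aₙ = (n+1)!/30^(n+1) × 30^n/n!  (constant 2 cancels)
= (n+1)/30
L = lim(n→∞) (n+1)/30 = ∞
L > 1 → series DIVERGES

Diverges (ratio test: L = ∞ > 1)


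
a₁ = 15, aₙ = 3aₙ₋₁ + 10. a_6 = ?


Computing step by step:
a_1 = 15
a_2 = 55
a_3 = 175
a_4 = 535
a_5 = 1615
a_6 = 4855


a_6 = 4855


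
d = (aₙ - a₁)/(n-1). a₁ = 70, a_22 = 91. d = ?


d = (aₙ - a₁)/(n-1)
= (91 - 70)/(22-1)
= 21/21 = 1

d = 1


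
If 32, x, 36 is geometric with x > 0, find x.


GM = √(32×36) = √1152 = 33.9411

GM = 33.9411


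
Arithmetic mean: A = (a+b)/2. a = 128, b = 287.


AM = (128 + 287)/2 = 415/2 = 207.5

AM = 207.5


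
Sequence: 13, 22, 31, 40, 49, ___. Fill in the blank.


Pattern: arithmetic (d=9)
Terms: 13, 22, 31, 40, 49
Next term = 58

Next term = 58


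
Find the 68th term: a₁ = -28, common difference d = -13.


aₙ = a₁ + (n-1)d
= -28 + (68-1)×-13
= -28 - 871
= -899

a_68 = -899


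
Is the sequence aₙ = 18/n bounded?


a₁ = 18, a₂ = 18/2, a₃ = 18/3, ...
0 < aₙ ≤ 18 for all n ≥ 1
Lower bound: 0, Upper bound: 18
The sequence IS bounded

Bounded (0 < aₙ ≤ 18)


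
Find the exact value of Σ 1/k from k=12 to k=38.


Σₖ₌12^38 1/k = 1/12 + 1/13 + 1/14 + ... + 1/38
= 922056143114129/763275922437600
≈ 1.208

Sum = 922056143114129/763275922437600 ≈ 1.208


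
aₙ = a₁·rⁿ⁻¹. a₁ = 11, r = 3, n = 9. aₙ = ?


aₙ = a₁·r^(n-1)
= 11×3^8
= 11×6561
= 72171

a_9 = 72171


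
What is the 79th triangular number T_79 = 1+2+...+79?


n(n+1)/2 = 79×80/2 = 6320/2 = 3160

Σk = 3160


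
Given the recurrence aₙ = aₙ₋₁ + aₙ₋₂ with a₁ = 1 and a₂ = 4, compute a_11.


Computing iteratively: 1, 4, 5, 9, 14, 23, 37, 60, 97, 157, 254
a_11 = 254

a_11 = 254


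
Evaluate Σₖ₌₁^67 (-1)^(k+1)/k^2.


S = 1 - 1/4 + 1/9 - 1/16 + 1/25 - 1/36 + 1/49 - 1/64 ± ...
= 0.8226
(Full series converges to +π²/12 ≈ +0.8225)

S_67 = 0.8226


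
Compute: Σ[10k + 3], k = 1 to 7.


Σ(10k+3) = 10·Σk + 3·n
= 10·28 + 3·7
= 280 + 21 = 301

Σ = 301


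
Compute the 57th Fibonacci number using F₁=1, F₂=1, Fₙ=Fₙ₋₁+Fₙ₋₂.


Fibonacci sequence: 1, 1, 2, 3, 5, 8, 13, 21, 34, 55, 89, ...
F(57) = 365435296162

F(57) = 365435296162


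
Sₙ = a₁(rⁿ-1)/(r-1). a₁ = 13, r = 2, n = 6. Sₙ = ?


Sₙ = 13×(2^6 - 1)/(2 - 1)
= 13×(64 - 1)/1
= 13×63/1
= 819

S_6 = 819


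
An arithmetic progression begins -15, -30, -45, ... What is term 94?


aₙ = a₁ + (n-1)d
= -15 + (94-1)×-15
= -15 - 1395
= -1410

a_94 = -1410


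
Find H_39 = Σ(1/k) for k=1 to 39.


H_39 = 1/1 + 1/2 + 1/3 + ... + 1/39
= 2066035355155033/485721041551200
≈ 4.2535

H_39 = 2066035355155033/485721041551200 ≈ 4.2535


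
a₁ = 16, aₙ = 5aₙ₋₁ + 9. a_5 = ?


Computing step by step:
a_1 = 16
a_2 = 89
a_3 = 454
a_4 = 2279
a_5 = 11404


a_5 = 11404


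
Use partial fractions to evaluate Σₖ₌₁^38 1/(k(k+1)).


1/(k(k+1)) = 1/k - 1/(k+1) (partial fractions)
Telescoping: Σ = 1 - 1/39 = 38/39

Sum = 38/39


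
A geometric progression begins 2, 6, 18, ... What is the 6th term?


aₙ = a₁·r^(n-1)
= 2×3^5
= 2×243
= 486

a_6 = 486


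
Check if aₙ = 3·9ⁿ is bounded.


aₙ = 3·9ⁿ → as n→∞, aₙ→∞ (since base 9 > 1)
No finite upper bound exists
The sequence is UNBOUNDED

Unbounded (aₙ → ∞ as n → ∞)


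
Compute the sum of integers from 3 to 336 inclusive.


Σₖ₌3^336 k = Σₖ₌₁^336 k − Σₖ₌₁^2 k
= 336·337/2 − 2·3/2
= 56616 − 3 = 56613

Σk = 56613


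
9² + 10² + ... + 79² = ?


Σₖ₌9^79 k² = Σₖ₌₁^79 k² − Σₖ₌₁^8 k²
= 79·80·159/6 − 8·9·17/6
= 167480 − 204 = 167276

Σk² = 167276


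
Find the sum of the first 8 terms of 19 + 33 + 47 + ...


aₙ = 19 + (8-1)×14 = 117
Sₙ = n(a₁+aₙ)/2 = 8×(19+117)/2
= 8×136/2 = 544

S_8 = 544


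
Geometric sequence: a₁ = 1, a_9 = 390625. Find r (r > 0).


r^(n-1) = aₙ/a₁
r^8 = 390625/1 = 390625
r = 390625^(1/8)
= ±5; taking r > 0 gives r = 5

r = 5


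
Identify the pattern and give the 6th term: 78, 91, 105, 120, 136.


Pattern: triangular numbers: n(n+1)/2
Terms: 78, 91, 105, 120, 136
Next term = 153

Next term = 153


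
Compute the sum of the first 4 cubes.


n(n+1)/2 = 4×5/2 = 10
Σk³ = 10² = 100

Σk³ = 100


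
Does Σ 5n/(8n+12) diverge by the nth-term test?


lim(n→∞) 5n/(8n+12) = 5/8 = 5/8  (divide numerator and denominator by n)
lim aₙ = 5/8 ≠ 0 → series DIVERGES

Diverges (lim aₙ = 5/8 ≠ 0)


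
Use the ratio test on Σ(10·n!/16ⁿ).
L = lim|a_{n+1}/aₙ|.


aₙ = 10·n!/16^n
a_{n+1}/aₙ = (n+1)!/16^(n+1) × 16^n/n!  (constant 10 cancels)
= (n+1)/16
L = lim(n→∞) (n+1)/16 = ∞
L > 1 → series DIVERGES

Diverges (ratio test: L = ∞ > 1)


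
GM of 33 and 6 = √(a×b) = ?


GM = √(33×6) = √198 = 14.0712

GM = 14.0712


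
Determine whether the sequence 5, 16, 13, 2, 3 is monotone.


Differences: 11, -3, -11, 1
Difference at position 1 is +11 (> 0) but position 2 is -3 (< 0) — sequence both rises and falls
→ NOT monotonic

Not monotonic


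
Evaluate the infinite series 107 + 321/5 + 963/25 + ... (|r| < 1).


S∞ = a₁/(1-r) = 107/(1 - 3/5)
= 107/(2/5)
= 535/2

S∞ = 535/2


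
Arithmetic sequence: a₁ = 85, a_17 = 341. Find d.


d = (aₙ - a₁)/(n-1)
= (341 - 85)/(17-1)
= 256/16 = 16

d = 16


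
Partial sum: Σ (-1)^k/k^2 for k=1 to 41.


S = -1 + 1/4 - 1/9 + 1/16 - 1/25 + 1/36 - 1/49 + 1/64 ± ...
= -0.8228
(Full series converges to -π²/12 ≈ -0.8225)

S_41 = -0.8228


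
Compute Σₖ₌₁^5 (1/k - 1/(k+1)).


Telescoping: adjacent terms cancel.
= 1/1 - 1/6
= 1 - 1/6 = 5/6

Sum = 5/6


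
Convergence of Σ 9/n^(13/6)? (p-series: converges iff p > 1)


p-series test: Σ c/n^p converges if p > 1, diverges if p ≤ 1 (constant c > 0 doesn't affect convergence).
p = 13/6
13/6 > 1 → CONVERGES

Converges (p = 13/6 > 1)


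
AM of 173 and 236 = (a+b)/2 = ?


AM = (173 + 236)/2 = 409/2 = 204.5

AM = 204.5


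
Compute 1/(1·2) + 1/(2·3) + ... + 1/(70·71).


1/(k(k+1)) = 1/k - 1/(k+1) (partial fractions)
Telescoping: Σ = 1 - 1/71 = 70/71

Sum = 70/71


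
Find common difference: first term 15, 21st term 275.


d = (aₙ - a₁)/(n-1)
= (275 - 15)/(21-1)
= 260/20 = 13

d = 13


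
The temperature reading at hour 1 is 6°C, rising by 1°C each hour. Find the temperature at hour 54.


aₙ = a₁ + (n-1)d
= 6 + (54-1)×1
= 6 + 53
= 59

a_54 = 59


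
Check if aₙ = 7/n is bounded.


a₁ = 7, a₂ = 7/2, a₃ = 7/3, ...
0 < aₙ ≤ 7 for all n ≥ 1
Lower bound: 0, Upper bound: 7
The sequence IS bounded

Bounded (0 < aₙ ≤ 7)


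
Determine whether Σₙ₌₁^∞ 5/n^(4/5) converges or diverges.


p-series test: Σ c/n^p converges if p > 1, diverges if p ≤ 1 (constant c > 0 doesn't affect convergence).
p = 4/5
4/5 ≤ 1 → DIVERGES

Diverges (p = 4/5 ≤ 1)


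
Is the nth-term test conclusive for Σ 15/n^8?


lim(n→∞) 15/n^8 = 0
lim aₙ = 0 → nth-term test is INCONCLUSIVE
(Need other tests; this is actually a convergent p-series with p=8 > 1)

Inconclusive (lim aₙ = 0; need another test)


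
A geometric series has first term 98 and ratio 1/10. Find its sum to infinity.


S∞ = a₁/(1-r) = 98/(1 - 1/10)
= 98/(9/10)
= 980/9

S∞ = 980/9


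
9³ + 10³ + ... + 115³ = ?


Σₖ₌9^115 k³ = [115·116/2]² − [8·9/2]²
= 44488900 − 1296 = 44487604

Σk³ = 44487604


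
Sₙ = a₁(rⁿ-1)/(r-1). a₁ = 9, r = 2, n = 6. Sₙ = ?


Sₙ = 9×(2^6 - 1)/(2 - 1)
= 9×(64 - 1)/1
= 9×63/1
= 567

S_6 = 567


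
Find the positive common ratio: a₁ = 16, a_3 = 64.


r^(n-1) = aₙ/a₁
r^2 = 64/16 = 4
r = 4^(1/2)
= ±2; taking r > 0 gives r = 2

r = 2


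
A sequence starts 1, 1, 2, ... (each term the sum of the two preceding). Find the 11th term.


Computing iteratively: 1, 1, 2, 3, 5, 8, 13, 21, 34, 55, 89
a_11 = 89

a_11 = 89


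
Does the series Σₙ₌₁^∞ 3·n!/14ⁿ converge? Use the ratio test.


aₙ = 3·n!/14^n
a_{n+1}/aₙ = (n+1)!/14^(n+1) × 14^n/n!  (constant 3 cancels)
= (n+1)/14
L = lim(n→∞) (n+1)/14 = ∞
L > 1 → series DIVERGES

Diverges (ratio test: L = ∞ > 1)


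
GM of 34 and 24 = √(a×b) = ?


GM = √(34×24) = √816 = 28.5657

GM = 28.5657


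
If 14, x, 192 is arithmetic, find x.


AM = (14 + 192)/2 = 206/2 = 103

AM = 103


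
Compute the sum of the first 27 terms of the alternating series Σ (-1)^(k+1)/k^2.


S = 1 - 1/4 + 1/9 - 1/16 + 1/25 - 1/36 + 1/49 - 1/64 ± ...
= 0.8231
(Full series converges to +π²/12 ≈ +0.8225)

S_27 = 0.8231


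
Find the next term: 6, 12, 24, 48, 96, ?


Pattern: geometric (r=2)
Terms: 6, 12, 24, 48, 96
Next term = 192

Next term = 192


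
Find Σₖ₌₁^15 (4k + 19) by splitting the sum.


Σ(4k+19) = 4·Σk + 19·n
= 4·120 + 19·15
= 480 + 285 = 765

Σ = 765


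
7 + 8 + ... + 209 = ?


Σₖ₌7^209 k = Σₖ₌₁^209 k − Σₖ₌₁^6 k
= 209·210/2 − 6·7/2
= 21945 − 21 = 21924

Σk = 21924


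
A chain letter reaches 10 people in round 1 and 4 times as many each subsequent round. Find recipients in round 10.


aₙ = a₁·r^(n-1)
= 10×4^9
= 10×262144
= 2621440

a_10 = 2621440


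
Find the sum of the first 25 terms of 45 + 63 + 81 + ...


aₙ = 45 + (25-1)×18 = 477
Sₙ = n(a₁+aₙ)/2 = 25×(45+477)/2
= 25×522/2 = 6525

S_25 = 6525


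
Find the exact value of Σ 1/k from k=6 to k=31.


Σₖ₌6^31 1/k = 1/6 + 1/7 + 1/8 + ... + 1/31
= 125913534410497/72201776446800
≈ 1.7439

Sum = 125913534410497/72201776446800 ≈ 1.7439


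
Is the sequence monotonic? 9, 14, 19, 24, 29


Differences: 5, 5, 5, 5
All differences > 0 → strictly INCREASING

Monotonically increasing


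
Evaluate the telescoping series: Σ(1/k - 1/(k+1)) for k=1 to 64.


Telescoping: adjacent terms cancel.
= 1/1 - 1/65
= 1 - 1/65 = 64/65

Sum = 64/65


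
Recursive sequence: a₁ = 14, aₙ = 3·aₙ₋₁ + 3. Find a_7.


Computing step by step:
a_1 = 14
a_2 = 45
a_3 = 138
a_4 = 417
a_5 = 1254
a_6 = 3765
a_7 = 11298


a_7 = 11298
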